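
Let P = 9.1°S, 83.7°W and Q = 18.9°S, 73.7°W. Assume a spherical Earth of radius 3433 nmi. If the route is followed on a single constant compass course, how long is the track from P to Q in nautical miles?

826 nmi

Δψ = ln[tan(π/4+φ₂/2)/tan(π/4+φ₁/2)] = -0.1765;  Δφ = -0.1710 rad,  Δλ = +0.1745 rad
q = Δφ/Δψ = 0.9690
d = R·√(Δφ² + q²Δλ²) = 3433·0.24053 = 826 nmi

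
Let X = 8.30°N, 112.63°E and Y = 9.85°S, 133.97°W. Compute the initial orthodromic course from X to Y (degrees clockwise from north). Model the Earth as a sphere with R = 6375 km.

θ = atan2( sin Δλ·cos φ₂ ,  cos φ₁ sin φ₂ − sin φ₁ cos φ₂ cos Δλ )
  = atan2(+0.9042, -0.1128) = 97.11°

97.1°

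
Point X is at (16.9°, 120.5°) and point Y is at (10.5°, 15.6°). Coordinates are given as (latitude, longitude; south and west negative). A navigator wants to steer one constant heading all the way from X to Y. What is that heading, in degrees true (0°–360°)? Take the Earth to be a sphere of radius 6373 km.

266.4°

Meridional parts: M(φ₁)=+0.2993, M(φ₂)=+0.1843 → ΔM = -0.1150;  Δλ = -1.8309 rad
tan C = Δλ / ΔM = +15.9150 → C = 266.40°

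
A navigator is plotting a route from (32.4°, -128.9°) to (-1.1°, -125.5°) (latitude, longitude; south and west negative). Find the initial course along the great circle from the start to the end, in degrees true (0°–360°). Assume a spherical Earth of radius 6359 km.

θ = atan2( sin Δλ·cos φ₂ ,  cos φ₁ sin φ₂ − sin φ₁ cos φ₂ cos Δλ )
  = atan2(+0.0593, -0.5510) = 173.86°

173.9°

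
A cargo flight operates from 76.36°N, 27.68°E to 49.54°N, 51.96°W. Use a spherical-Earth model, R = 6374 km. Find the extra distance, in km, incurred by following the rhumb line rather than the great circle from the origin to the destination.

300 km

Great circle: cos σ = sin φ₁ sin φ₂ + cos φ₁ cos φ₂ cos Δλ,  σ = 0.6968 rad → d_gc = 4441.2 km
Rhumb line: Δψ = -1.1254, q = Δφ/Δψ = 0.4159, d_rh = R√(Δφ²+q²Δλ²) = 4741.6 km
Excess = 4741.6 − 4441.2 = 300.4 ≈ 300 km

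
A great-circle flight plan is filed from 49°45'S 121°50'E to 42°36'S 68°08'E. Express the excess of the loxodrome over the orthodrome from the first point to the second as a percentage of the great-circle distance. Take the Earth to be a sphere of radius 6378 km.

2.0%

Great circle: σ = 0.6465 rad → d_gc = Rσ = 4123.5 km
Rhumb: Δφ = +0.1248, Δλ = -0.9372, Δψ = +0.1806, q = Δφ/Δψ = 0.6910 → d_rh = R√(Δφ²+q²Δλ²) = 4206.8 km
Excess = (4206.8 − 4123.5) / 4123.5 = 83.3 / 4123.5 = 2.02% ≈ 2.0%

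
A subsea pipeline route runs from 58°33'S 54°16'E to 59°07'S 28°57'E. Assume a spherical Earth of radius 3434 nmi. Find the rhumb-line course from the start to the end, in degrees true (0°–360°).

267.5°

Δψ = ln[tan(π/4+φ₂/2)/tan(π/4+φ₁/2)] = -0.0191
Δλ = -0.4419 rad (taken the short way round)
course = atan2(Δλ, Δψ) = 267.52°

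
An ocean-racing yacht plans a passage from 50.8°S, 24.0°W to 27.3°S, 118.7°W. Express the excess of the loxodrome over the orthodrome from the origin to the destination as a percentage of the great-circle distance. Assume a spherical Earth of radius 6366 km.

Great circle: σ = 1.2562 rad → d_gc = Rσ = 7997.1 km
Rhumb: Δφ = +0.4102, Δλ = -1.6528, Δψ = +0.5370, q = Δφ/Δψ = 0.7638 → d_rh = R√(Δφ²+q²Δλ²) = 8450.1 km
Excess = (8450.1 − 7997.1) / 7997.1 = 453.0 / 7997.1 = 5.66% ≈ 5.7%

5.7%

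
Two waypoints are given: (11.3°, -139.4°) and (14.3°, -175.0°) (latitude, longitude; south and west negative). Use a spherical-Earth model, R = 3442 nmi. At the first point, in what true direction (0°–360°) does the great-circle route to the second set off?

N = sin Δλ·cos φ₂ = -0.5641;  D = cos φ₁ sin φ₂ − sin φ₁ cos φ₂ cos Δλ = +0.0878
initial course = atan2(N, D) = 278.85°

278.8°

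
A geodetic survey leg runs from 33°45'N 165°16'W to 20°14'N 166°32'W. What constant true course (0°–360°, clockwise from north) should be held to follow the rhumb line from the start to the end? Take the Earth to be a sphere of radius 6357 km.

Δψ = ln[tan(π/4+φ₂/2)/tan(π/4+φ₁/2)] = -0.2657
Δλ = -0.0221 rad (taken the short way round)
course = atan2(Δλ, Δψ) = 184.76°

184.8°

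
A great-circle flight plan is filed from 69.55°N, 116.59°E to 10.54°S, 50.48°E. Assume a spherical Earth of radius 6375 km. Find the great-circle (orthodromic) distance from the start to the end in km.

cos σ = sin φ₁ sin φ₂ + cos φ₁ cos φ₂ cos Δλ
      = sin(69.55°)sin(-10.54°) + cos(69.55°)cos(-10.54°)cos(-66.11°) = -0.0323
σ = 91.850° → d = Rσ = 6375·1.60309 = 10220 km

10220 km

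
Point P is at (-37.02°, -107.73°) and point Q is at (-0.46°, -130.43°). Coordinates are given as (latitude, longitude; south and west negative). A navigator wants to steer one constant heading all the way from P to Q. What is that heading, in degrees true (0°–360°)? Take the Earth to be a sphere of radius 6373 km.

330.1°

Δψ = ln[tan(π/4+φ₂/2)/tan(π/4+φ₁/2)] = +0.6884
Δλ = -0.3962 rad (taken the short way round)
course = atan2(Δλ, Δψ) = 330.08°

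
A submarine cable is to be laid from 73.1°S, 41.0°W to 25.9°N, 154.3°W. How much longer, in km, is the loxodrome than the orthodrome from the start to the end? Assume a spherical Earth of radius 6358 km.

Great circle: cos σ = sin φ₁ sin φ₂ + cos φ₁ cos φ₂ cos Δλ,  σ = 2.1193 rad → d_gc = 13474.2 km
Rhumb line: Δψ = +2.3750, q = Δφ/Δψ = 0.7275, d_rh = R√(Δφ²+q²Δλ²) = 14295.2 km
Excess = 14295.2 − 13474.2 = 821.0 ≈ 821 km

821 km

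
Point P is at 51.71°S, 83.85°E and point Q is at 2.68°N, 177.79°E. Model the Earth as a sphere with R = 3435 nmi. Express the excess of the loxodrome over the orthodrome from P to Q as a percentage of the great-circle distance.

Great circle: σ = 1.6501 rad → d_gc = Rσ = 5668.1 nmi
Rhumb: Δφ = +0.9493, Δλ = +1.6396, Δψ = +1.1048, q = Δφ/Δψ = 0.8593 → d_rh = R√(Δφ²+q²Δλ²) = 5835.4 nmi
Excess = (5835.4 − 5668.1) / 5668.1 = 167.3 / 5668.1 = 2.952% ≈ 3.0%

3.0%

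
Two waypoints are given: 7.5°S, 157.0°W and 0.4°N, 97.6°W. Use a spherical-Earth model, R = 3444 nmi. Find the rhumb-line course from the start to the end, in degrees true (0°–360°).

Δψ = ln[tan(π/4+φ₂/2)/tan(π/4+φ₁/2)] = +0.1383
Δλ = +1.0367 rad (taken the short way round)
course = atan2(Δλ, Δψ) = 82.40°

82.4°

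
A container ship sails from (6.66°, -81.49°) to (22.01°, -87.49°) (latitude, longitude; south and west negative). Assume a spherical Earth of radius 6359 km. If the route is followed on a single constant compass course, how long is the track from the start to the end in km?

1821 km

Rhumb course C = atan2(Δλ, Δψ) with Δψ = ln[tan(π/4+φ₂/2)/tan(π/4+φ₁/2)] = +0.2775, Δλ = -0.1047 → C = 339.32°
d = R·|Δφ| / |cos C| = 6359·0.26791 / 0.93558 = 1821 km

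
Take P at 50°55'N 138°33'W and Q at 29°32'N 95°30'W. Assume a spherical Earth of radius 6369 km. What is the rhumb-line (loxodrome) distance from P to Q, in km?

Δψ = ln[tan(π/4+φ₂/2)/tan(π/4+φ₁/2)] = -0.4959;  Δφ = -0.3732 rad,  Δλ = +0.7514 rad
q = Δφ/Δψ = 0.7526
d = R·√(Δφ² + q²Δλ²) = 6369·0.67753 = 4315 km

4315 km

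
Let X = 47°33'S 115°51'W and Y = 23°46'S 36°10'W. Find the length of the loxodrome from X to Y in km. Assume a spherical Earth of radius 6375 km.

Rhumb course C = atan2(Δλ, Δψ) with Δψ = ln[tan(π/4+φ₂/2)/tan(π/4+φ₁/2)] = +0.5185, Δλ = +1.3907 → C = 69.55°
d = R·|Δφ| / |cos C| = 6375·0.41510 / 0.34936 = 7575 km

7575 km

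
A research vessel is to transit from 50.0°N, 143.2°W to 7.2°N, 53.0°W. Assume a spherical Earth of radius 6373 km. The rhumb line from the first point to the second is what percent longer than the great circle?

3.2%

Great circle: σ = 1.4769 rad → d_gc = Rσ = 9412.1 km
Rhumb: Δφ = -0.7470, Δλ = +1.5743, Δψ = -0.8847, q = Δφ/Δψ = 0.8444 → d_rh = R√(Δφ²+q²Δλ²) = 9717.5 km
Excess = (9717.5 − 9412.1) / 9412.1 = 305.4 / 9412.1 = 3.24% ≈ 3.2%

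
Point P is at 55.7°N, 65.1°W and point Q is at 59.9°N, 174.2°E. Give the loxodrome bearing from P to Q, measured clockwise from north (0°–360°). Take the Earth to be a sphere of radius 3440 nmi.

273.7°

Δψ = ln[tan(π/4+φ₂/2)/tan(π/4+φ₁/2)] = +0.1377
Δλ = -2.1066 rad (taken the short way round)
course = atan2(Δλ, Δψ) = 273.74°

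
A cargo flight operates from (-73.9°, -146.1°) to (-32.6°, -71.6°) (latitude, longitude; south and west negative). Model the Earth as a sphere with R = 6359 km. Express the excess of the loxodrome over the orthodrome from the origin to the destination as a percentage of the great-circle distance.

5.0%

Great circle: σ = 0.9520 rad → d_gc = Rσ = 6053.6 km
Rhumb: Δφ = +0.7208, Δλ = +1.3003, Δψ = +1.3535, q = Δφ/Δψ = 0.5326 → d_rh = R√(Δφ²+q²Δλ²) = 6356.1 km
Excess = (6356.1 − 6053.6) / 6053.6 = 302.5 / 6053.6 = 5.00% ≈ 5.0%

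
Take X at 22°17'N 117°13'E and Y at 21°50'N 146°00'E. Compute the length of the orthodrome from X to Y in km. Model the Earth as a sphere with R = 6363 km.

2958 km

Haversine: a = sin²(Δφ/2)+cos φ₁ cos φ₂ sin²(Δλ/2) = 0.05308;  σ = 2·atan2(√a,√(1−a))
σ = 26.640° → d = Rσ = 6363·0.46495 = 2958 km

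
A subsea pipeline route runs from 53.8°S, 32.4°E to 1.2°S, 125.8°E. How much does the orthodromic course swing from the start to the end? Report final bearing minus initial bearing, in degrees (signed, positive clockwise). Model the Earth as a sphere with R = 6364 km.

At departure: θ₁ = atan2(sin Δλ cos φ₂, cos φ₁ sin φ₂ − sin φ₁ cos φ₂ cos Δλ) = 93.45°
At arrival: θ₂ = atan2(sin Δλ cos φ₁, −cos φ₂ sin φ₁ + sin φ₂ cos φ₁ cos Δλ) = 36.13°
Δθ = θ₂ − θ₁ = -57.3°

-57.3°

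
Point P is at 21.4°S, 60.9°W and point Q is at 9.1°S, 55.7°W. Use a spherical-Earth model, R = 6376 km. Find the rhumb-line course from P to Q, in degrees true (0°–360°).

Meridional parts: M(φ₁)=-0.3825, M(φ₂)=-0.1595 → ΔM = +0.2230;  Δλ = +0.0908 rad
tan C = Δλ / ΔM = +0.4070 → C = 22.15°

22.1°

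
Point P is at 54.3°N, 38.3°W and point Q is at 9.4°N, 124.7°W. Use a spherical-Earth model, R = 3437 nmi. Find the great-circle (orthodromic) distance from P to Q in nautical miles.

4816 nmi

Haversine: a = sin²(Δφ/2)+cos φ₁ cos φ₂ sin²(Δλ/2) = 0.41561;  σ = 2·atan2(√a,√(1−a))
σ = 80.283° → d = Rσ = 3437·1.40120 = 4816 nmi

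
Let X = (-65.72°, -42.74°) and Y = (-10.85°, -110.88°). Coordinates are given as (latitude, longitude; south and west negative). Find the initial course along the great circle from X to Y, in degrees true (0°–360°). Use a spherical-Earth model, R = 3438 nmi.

285.7°

N = sin Δλ·cos φ₂ = -0.9115;  D = cos φ₁ sin φ₂ − sin φ₁ cos φ₂ cos Δλ = +0.2559
initial course = atan2(N, D) = 285.68°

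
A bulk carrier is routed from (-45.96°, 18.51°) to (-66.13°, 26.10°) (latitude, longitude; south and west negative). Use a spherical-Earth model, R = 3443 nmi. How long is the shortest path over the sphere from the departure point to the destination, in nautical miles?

cos σ = sin φ₁ sin φ₂ + cos φ₁ cos φ₂ cos Δλ
      = sin(-45.96°)sin(-66.13°) + cos(-45.96°)cos(-66.13°)cos(7.59°) = 0.9362
σ = 20.576° → d = Rσ = 3443·0.35911 = 1236 nmi

1236 nmi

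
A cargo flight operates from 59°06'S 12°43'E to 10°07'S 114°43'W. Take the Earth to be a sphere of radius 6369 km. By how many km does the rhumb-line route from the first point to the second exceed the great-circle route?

Great circle: cos σ = sin φ₁ sin φ₂ + cos φ₁ cos φ₂ cos Δλ,  σ = 1.7280 rad → d_gc = 11005.7 km
Rhumb line: Δψ = +1.1085, q = Δφ/Δψ = 0.7713, d_rh = R√(Δφ²+q²Δλ²) = 12207.0 km
Excess = 12207.0 − 11005.7 = 1201.3 ≈ 1201 km

1201 km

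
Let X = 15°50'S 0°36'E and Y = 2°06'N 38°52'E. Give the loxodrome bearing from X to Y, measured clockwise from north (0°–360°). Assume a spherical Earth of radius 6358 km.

Δψ = ln[tan(π/4+φ₂/2)/tan(π/4+φ₁/2)] = +0.3166
Δλ = +0.6679 rad (taken the short way round)
course = atan2(Δλ, Δψ) = 64.64°

64.6°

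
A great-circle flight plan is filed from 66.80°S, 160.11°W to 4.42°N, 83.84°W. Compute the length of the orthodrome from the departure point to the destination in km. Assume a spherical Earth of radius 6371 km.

9865 km

Haversine: a = sin²(Δφ/2)+cos φ₁ cos φ₂ sin²(Δλ/2) = 0.48881;  σ = 2·atan2(√a,√(1−a))
σ = 88.717° → d = Rσ = 6371·1.54841 = 9865 km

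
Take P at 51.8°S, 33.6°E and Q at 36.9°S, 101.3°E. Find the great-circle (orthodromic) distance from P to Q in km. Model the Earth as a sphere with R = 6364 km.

Haversine: a = sin²(Δφ/2)+cos φ₁ cos φ₂ sin²(Δλ/2) = 0.17025;  σ = 2·atan2(√a,√(1−a))
σ = 48.738° → d = Rσ = 6364·0.85065 = 5414 km

5414 km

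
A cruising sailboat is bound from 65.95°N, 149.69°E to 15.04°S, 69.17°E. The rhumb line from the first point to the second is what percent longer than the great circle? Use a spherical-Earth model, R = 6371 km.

Great circle: σ = 1.7438 rad → d_gc = Rσ = 11109.8 km
Rhumb: Δφ = -1.4135, Δλ = -1.4053, Δψ = -1.8120, q = Δφ/Δψ = 0.7801 → d_rh = R√(Δφ²+q²Δλ²) = 11396.8 km
Excess = (11396.8 − 11109.8) / 11109.8 = 287.0 / 11109.8 = 2.58% ≈ 2.6%

2.6%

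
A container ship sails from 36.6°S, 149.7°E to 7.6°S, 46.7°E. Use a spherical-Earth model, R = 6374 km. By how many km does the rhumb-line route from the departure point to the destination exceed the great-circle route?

Great circle: cos σ = sin φ₁ sin φ₂ + cos φ₁ cos φ₂ cos Δλ,  σ = 1.6711 rad → d_gc = 10651.7 km
Rhumb line: Δψ = +0.5542, q = Δφ/Δψ = 0.9132, d_rh = R√(Δφ²+q²Δλ²) = 10950.3 km
Excess = 10950.3 − 10651.7 = 298.6 ≈ 299 km

299 km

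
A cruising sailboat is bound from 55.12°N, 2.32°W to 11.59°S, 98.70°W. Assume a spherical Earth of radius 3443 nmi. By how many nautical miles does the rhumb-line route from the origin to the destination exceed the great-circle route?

175 nmi

Great circle: cos σ = sin φ₁ sin φ₂ + cos φ₁ cos φ₂ cos Δλ,  σ = 1.7999 rad → d_gc = 6196.9 nmi
Rhumb line: Δψ = -1.3616, q = Δφ/Δψ = 0.8551, d_rh = R√(Δφ²+q²Δλ²) = 6371.6 nmi
Excess = 6371.6 − 6196.9 = 174.7 ≈ 175 nmi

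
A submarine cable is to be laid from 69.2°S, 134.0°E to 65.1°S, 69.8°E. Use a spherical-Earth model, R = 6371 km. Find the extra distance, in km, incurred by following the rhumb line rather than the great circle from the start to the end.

Great circle: cos σ = sin φ₁ sin φ₂ + cos φ₁ cos φ₂ cos Δλ,  σ = 0.4202 rad → d_gc = 2677.2 km
Rhumb line: Δψ = +0.1848, q = Δφ/Δψ = 0.3873, d_rh = R√(Δφ²+q²Δλ²) = 2802.2 km
Excess = 2802.2 − 2677.2 = 125.0 ≈ 125 km

125 km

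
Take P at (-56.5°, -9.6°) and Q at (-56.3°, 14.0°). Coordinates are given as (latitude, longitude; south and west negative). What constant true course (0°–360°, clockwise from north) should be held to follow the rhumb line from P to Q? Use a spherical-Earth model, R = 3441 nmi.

Meridional parts: M(φ₁)=-1.2008, M(φ₂)=-1.1945 → ΔM = +0.0063;  Δλ = +0.4119 rad
tan C = Δλ / ΔM = +65.3000 → C = 89.12°

89.1°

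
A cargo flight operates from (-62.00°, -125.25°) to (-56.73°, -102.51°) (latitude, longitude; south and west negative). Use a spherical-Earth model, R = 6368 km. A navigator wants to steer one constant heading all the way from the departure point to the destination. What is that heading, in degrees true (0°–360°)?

65.5°

Meridional parts: M(φ₁)=-1.3890, M(φ₂)=-1.2081 → ΔM = +0.1809;  Δλ = +0.3969 rad
tan C = Δλ / ΔM = +2.1936 → C = 65.49°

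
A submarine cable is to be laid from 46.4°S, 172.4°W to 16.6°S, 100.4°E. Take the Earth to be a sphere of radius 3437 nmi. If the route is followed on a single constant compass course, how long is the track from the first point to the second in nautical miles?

4722 nmi

Δψ = ln[tan(π/4+φ₂/2)/tan(π/4+φ₁/2)] = +0.6225;  Δφ = +0.5201 rad,  Δλ = -1.5219 rad
q = Δφ/Δψ = 0.8355
d = R·√(Δφ² + q²Δλ²) = 3437·1.37385 = 4722 nmi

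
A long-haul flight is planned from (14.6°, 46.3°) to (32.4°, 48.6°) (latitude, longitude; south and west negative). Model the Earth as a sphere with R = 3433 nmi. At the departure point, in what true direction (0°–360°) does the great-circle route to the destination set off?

θ = atan2( sin Δλ·cos φ₂ ,  cos φ₁ sin φ₂ − sin φ₁ cos φ₂ cos Δλ )
  = atan2(+0.0339, +0.3059) = 6.32°

6.3°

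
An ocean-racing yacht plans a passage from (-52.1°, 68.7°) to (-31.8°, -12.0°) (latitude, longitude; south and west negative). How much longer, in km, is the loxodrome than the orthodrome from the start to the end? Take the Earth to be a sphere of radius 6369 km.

287 km

Great circle: cos σ = sin φ₁ sin φ₂ + cos φ₁ cos φ₂ cos Δλ,  σ = 1.0470 rad → d_gc = 6668.3 km
Rhumb line: Δψ = +0.4831, q = Δφ/Δψ = 0.7334, d_rh = R√(Δφ²+q²Δλ²) = 6955.5 km
Excess = 6955.5 − 6668.3 = 287.2 ≈ 287 km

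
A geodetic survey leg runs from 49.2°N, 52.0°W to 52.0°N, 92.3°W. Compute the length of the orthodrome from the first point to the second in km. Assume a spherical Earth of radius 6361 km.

2820 km

Haversine: a = sin²(Δφ/2)+cos φ₁ cos φ₂ sin²(Δλ/2) = 0.04833;  σ = 2·atan2(√a,√(1−a))
σ = 25.401° → d = Rσ = 6361·0.44332 = 2820 km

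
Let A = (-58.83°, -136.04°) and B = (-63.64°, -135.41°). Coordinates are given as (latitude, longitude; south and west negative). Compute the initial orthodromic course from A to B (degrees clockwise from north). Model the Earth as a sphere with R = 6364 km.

N = sin Δλ·cos φ₂ = +0.0049;  D = cos φ₁ sin φ₂ − sin φ₁ cos φ₂ cos Δλ = -0.0839
initial course = atan2(N, D) = 176.67°

176.7°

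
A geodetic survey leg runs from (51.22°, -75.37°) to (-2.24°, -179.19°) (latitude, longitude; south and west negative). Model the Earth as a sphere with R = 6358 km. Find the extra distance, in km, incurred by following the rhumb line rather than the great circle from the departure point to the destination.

423 km

Great circle: cos σ = sin φ₁ sin φ₂ + cos φ₁ cos φ₂ cos Δλ,  σ = 1.7518 rad → d_gc = 11137.6 km
Rhumb line: Δψ = -1.0833, q = Δφ/Δψ = 0.8613, d_rh = R√(Δφ²+q²Δλ²) = 11560.6 km
Excess = 11560.6 − 11137.6 = 423.0 ≈ 423 km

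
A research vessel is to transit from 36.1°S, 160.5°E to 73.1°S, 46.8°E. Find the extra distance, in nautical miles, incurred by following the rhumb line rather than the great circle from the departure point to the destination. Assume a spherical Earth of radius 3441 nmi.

493 nmi

Great circle: cos σ = sin φ₁ sin φ₂ + cos φ₁ cos φ₂ cos Δλ,  σ = 1.0823 rad → d_gc = 3724.0 nmi
Rhumb line: Δψ = -1.2303, q = Δφ/Δψ = 0.5249, d_rh = R√(Δφ²+q²Δλ²) = 4217.0 nmi
Excess = 4217.0 − 3724.0 = 493.0 ≈ 493 nmi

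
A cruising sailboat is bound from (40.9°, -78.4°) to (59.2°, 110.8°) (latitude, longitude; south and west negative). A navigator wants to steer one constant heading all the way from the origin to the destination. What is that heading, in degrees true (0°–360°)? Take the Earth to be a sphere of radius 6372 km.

279.6°

Δψ = ln[tan(π/4+φ₂/2)/tan(π/4+φ₁/2)] = +0.5058
Δλ = -2.9810 rad (taken the short way round)
course = atan2(Δλ, Δψ) = 279.63°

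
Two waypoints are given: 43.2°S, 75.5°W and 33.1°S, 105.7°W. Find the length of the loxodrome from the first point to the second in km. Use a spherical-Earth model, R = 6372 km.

Rhumb course C = atan2(Δλ, Δψ) with Δψ = ln[tan(π/4+φ₂/2)/tan(π/4+φ₁/2)] = +0.2248, Δλ = -0.5271 → C = 293.10°
d = R·|Δφ| / |cos C| = 6372·0.17628 / 0.39232 = 2863 km

2863 km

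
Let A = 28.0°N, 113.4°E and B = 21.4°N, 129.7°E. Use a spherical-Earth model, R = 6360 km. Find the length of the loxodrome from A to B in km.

1798 km

Rhumb course C = atan2(Δλ, Δψ) with Δψ = ln[tan(π/4+φ₂/2)/tan(π/4+φ₁/2)] = -0.1269, Δλ = +0.2845 → C = 114.04°
d = R·|Δφ| / |cos C| = 6360·0.11519 / 0.40735 = 1798 km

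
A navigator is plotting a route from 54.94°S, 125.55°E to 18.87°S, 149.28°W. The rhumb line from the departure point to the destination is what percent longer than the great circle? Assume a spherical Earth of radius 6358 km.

4.1%

Great circle: σ = 1.2551 rad → d_gc = Rσ = 7979.7 km
Rhumb: Δφ = +0.6295, Δλ = +1.4865, Δψ = +0.8169, q = Δφ/Δψ = 0.7706 → d_rh = R√(Δφ²+q²Δλ²) = 8310.5 km
Excess = (8310.5 − 7979.7) / 7979.7 = 330.8 / 7979.7 = 4.146% ≈ 4.1%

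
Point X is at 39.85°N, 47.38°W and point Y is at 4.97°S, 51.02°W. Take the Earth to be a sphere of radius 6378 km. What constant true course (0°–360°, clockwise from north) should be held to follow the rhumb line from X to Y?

Meridional parts: M(φ₁)=+0.7595, M(φ₂)=-0.0869 → ΔM = -0.8463;  Δλ = -0.0635 rad
tan C = Δλ / ΔM = +0.0751 → C = 184.29°

184.3°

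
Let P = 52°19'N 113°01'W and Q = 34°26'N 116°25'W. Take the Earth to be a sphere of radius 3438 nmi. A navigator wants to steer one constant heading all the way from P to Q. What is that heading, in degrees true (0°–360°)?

187.8°

Δψ = ln[tan(π/4+φ₂/2)/tan(π/4+φ₁/2)] = -0.4344
Δλ = -0.0593 rad (taken the short way round)
course = atan2(Δλ, Δψ) = 187.78°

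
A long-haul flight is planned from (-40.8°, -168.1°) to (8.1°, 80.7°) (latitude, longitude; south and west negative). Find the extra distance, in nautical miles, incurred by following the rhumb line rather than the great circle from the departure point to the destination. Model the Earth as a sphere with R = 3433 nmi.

153 nmi

Great circle: cos σ = sin φ₁ sin φ₂ + cos φ₁ cos φ₂ cos Δλ,  σ = 1.9424 rad → d_gc = 6668.2 nmi
Rhumb line: Δψ = +0.9231, q = Δφ/Δψ = 0.9246, d_rh = R√(Δφ²+q²Δλ²) = 6821.5 nmi
Excess = 6821.5 − 6668.2 = 153.3 ≈ 153 nmi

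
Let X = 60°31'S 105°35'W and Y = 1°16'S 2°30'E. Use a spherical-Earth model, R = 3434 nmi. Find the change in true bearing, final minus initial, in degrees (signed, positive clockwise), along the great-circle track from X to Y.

At departure: θ₁ = atan2(sin Δλ cos φ₂, cos φ₁ sin φ₂ − sin φ₁ cos φ₂ cos Δλ) = 106.47°
At arrival: θ₂ = atan2(sin Δλ cos φ₁, −cos φ₂ sin φ₁ + sin φ₂ cos φ₁ cos Δλ) = 28.17°
Δθ = θ₂ − θ₁ = -78.3°

-78.3°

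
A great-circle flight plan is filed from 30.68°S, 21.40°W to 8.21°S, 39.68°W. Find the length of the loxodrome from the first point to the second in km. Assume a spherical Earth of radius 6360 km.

3134 km

Rhumb course C = atan2(Δλ, Δψ) with Δψ = ln[tan(π/4+φ₂/2)/tan(π/4+φ₁/2)] = +0.4193, Δλ = -0.3190 → C = 322.73°
d = R·|Δφ| / |cos C| = 6360·0.39218 / 0.79580 = 3134 km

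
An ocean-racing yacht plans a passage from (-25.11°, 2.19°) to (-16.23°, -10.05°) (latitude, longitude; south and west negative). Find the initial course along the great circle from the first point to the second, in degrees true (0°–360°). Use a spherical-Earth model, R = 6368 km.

N = sin Δλ·cos φ₂ = -0.2036;  D = cos φ₁ sin φ₂ − sin φ₁ cos φ₂ cos Δλ = +0.1451
initial course = atan2(N, D) = 305.48°

305.5°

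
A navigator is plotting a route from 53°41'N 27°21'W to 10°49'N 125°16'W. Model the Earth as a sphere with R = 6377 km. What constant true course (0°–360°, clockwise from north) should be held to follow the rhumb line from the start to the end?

241.6°

Δψ = ln[tan(π/4+φ₂/2)/tan(π/4+φ₁/2)] = -0.9249
Δλ = -1.7090 rad (taken the short way round)
course = atan2(Δλ, Δψ) = 241.58°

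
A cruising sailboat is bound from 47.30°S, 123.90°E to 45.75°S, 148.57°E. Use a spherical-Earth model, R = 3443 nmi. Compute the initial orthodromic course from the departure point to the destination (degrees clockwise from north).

N = sin Δλ·cos φ₂ = +0.2913;  D = cos φ₁ sin φ₂ − sin φ₁ cos φ₂ cos Δλ = -0.0198
initial course = atan2(N, D) = 93.88°

93.9°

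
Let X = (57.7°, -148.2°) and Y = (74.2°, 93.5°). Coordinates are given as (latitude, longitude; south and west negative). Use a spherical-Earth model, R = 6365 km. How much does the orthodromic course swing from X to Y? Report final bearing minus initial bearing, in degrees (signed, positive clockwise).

Initial bearing θ₁ = atan2(sin Δλ cos φ₂, cos φ₁ sin φ₂ − sin φ₁ cos φ₂ cos Δλ) = 338.96°
Final bearing θ₂ = (initial bearing from the destination back to the start) + 180° = 224.79°
Δθ = θ₂ − θ₁ = -114.2°

-114.2°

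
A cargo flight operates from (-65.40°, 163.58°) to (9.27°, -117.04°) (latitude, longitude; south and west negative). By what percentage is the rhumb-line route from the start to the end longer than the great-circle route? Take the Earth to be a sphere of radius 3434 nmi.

2.8%

Great circle: σ = 1.6416 rad → d_gc = Rσ = 5637.3 nmi
Rhumb: Δφ = +1.3032, Δλ = +1.3854, Δψ = +1.6856, q = Δφ/Δψ = 0.7732 → d_rh = R√(Δφ²+q²Δλ²) = 5793.0 nmi
Excess = (5793.0 − 5637.3) / 5637.3 = 155.7 / 5637.3 = 2.76% ≈ 2.8%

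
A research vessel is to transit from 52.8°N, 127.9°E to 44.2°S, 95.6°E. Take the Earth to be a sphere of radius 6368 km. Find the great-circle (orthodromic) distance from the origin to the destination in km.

11213 km

Haversine: a = sin²(Δφ/2)+cos φ₁ cos φ₂ sin²(Δλ/2) = 0.59447;  σ = 2·atan2(√a,√(1−a))
σ = 100.891° → d = Rσ = 6368·1.76088 = 11213 km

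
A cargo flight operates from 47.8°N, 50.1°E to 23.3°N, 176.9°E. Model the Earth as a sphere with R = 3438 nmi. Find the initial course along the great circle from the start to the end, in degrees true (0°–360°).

θ = atan2( sin Δλ·cos φ₂ ,  cos φ₁ sin φ₂ − sin φ₁ cos φ₂ cos Δλ )
  = atan2(+0.7354, +0.6733) = 47.53°

47.5°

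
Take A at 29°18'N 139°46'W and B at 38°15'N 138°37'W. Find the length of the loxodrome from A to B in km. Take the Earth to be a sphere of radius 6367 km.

Δψ = ln[tan(π/4+φ₂/2)/tan(π/4+φ₁/2)] = +0.1883;  Δφ = +0.1562 rad,  Δλ = +0.0201 rad
q = Δφ/Δψ = 0.8296
d = R·√(Δφ² + q²Δλ²) = 6367·0.15709 = 1000 km

1000 km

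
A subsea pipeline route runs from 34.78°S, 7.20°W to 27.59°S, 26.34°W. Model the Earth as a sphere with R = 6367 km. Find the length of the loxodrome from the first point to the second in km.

1985 km

Rhumb course C = atan2(Δλ, Δψ) with Δψ = ln[tan(π/4+φ₂/2)/tan(π/4+φ₁/2)] = +0.1469, Δλ = -0.3341 → C = 293.73°
d = R·|Δφ| / |cos C| = 6367·0.12549 / 0.40243 = 1985 km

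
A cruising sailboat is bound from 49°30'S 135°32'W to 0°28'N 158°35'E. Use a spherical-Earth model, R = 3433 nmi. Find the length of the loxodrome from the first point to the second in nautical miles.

Δψ = ln[tan(π/4+φ₂/2)/tan(π/4+φ₁/2)] = +1.0053;  Δφ = +0.8721 rad,  Δλ = -1.1499 rad
q = Δφ/Δψ = 0.8675
d = R·√(Δφ² + q²Δλ²) = 3433·1.32495 = 4549 nmi

4549 nmi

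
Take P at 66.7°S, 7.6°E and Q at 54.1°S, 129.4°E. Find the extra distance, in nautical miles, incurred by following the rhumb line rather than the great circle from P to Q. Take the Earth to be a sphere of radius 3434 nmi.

542 nmi

Great circle: cos σ = sin φ₁ sin φ₂ + cos φ₁ cos φ₂ cos Δλ,  σ = 0.8998 rad → d_gc = 3089.9 nmi
Rhumb line: Δψ = +0.4519, q = Δφ/Δψ = 0.4867, d_rh = R√(Δφ²+q²Δλ²) = 3632.2 nmi
Excess = 3632.2 − 3089.9 = 542.3 ≈ 542 nmi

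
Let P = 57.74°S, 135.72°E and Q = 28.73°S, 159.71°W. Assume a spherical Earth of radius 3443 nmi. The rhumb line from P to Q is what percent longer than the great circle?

Great circle: σ = 0.9179 rad → d_gc = Rσ = 3160.4 nmi
Rhumb: Δφ = +0.5063, Δλ = +1.1270, Δψ = +0.7168, q = Δφ/Δψ = 0.7064 → d_rh = R√(Δφ²+q²Δλ²) = 3248.3 nmi
Excess = (3248.3 − 3160.4) / 3160.4 = 87.9 / 3160.4 = 2.78% ≈ 2.8%

2.8%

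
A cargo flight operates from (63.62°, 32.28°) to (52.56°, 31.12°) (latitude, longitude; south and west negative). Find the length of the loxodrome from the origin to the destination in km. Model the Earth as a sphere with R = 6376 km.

1233 km

Rhumb course C = atan2(Δλ, Δψ) with Δψ = ln[tan(π/4+φ₂/2)/tan(π/4+φ₁/2)] = -0.3687, Δλ = -0.0202 → C = 183.14°
d = R·|Δφ| / |cos C| = 6376·0.19303 / 0.99850 = 1233 km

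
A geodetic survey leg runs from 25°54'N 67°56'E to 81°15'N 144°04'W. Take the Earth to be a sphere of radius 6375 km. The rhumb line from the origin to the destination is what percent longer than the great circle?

Great circle: σ = 1.2496 rad → d_gc = Rσ = 7966.4 km
Rhumb: Δφ = +0.9660, Δλ = +2.5831, Δψ = +2.1021, q = Δφ/Δψ = 0.4596 → d_rh = R√(Δφ²+q²Δλ²) = 9756.9 km
Excess = (9756.9 − 7966.4) / 7966.4 = 1790.5 / 7966.4 = 22.48% ≈ 22.5%

22.5%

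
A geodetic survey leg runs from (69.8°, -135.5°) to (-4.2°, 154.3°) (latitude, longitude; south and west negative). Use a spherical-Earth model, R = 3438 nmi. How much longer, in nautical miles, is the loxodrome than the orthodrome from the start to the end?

137 nmi

Great circle: cos σ = sin φ₁ sin φ₂ + cos φ₁ cos φ₂ cos Δλ,  σ = 1.5229 rad → d_gc = 5235.6 nmi
Rhumb line: Δψ = -1.7986, q = Δφ/Δψ = 0.7181, d_rh = R√(Δφ²+q²Δλ²) = 5372.7 nmi
Excess = 5372.7 − 5235.6 = 137.1 ≈ 137 nmi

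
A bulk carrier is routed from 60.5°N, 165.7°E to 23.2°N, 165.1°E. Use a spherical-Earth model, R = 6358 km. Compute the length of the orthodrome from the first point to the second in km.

cos σ = sin φ₁ sin φ₂ + cos φ₁ cos φ₂ cos Δλ
      = sin(60.50°)sin(23.20°) + cos(60.50°)cos(23.20°)cos(-0.60°) = 0.7954
σ = 37.302° → d = Rσ = 6358·0.65105 = 4139 km

4139 km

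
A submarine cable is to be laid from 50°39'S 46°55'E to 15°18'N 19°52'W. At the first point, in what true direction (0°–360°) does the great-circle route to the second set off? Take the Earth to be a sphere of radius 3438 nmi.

297.5°

N = sin Δλ·cos φ₂ = -0.8864;  D = cos φ₁ sin φ₂ − sin φ₁ cos φ₂ cos Δλ = +0.4613
initial course = atan2(N, D) = 297.49°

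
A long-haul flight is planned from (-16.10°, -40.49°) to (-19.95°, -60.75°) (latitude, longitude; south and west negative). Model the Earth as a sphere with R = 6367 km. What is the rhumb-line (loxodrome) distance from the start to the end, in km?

2183 km

Rhumb course C = atan2(Δλ, Δψ) with Δψ = ln[tan(π/4+φ₂/2)/tan(π/4+φ₁/2)] = -0.0707, Δλ = -0.3536 → C = 258.70°
d = R·|Δφ| / |cos C| = 6367·0.06720 / 0.19601 = 2183 km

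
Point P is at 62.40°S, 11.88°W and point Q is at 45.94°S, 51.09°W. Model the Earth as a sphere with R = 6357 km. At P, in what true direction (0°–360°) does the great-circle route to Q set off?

θ = atan2( sin Δλ·cos φ₂ ,  cos φ₁ sin φ₂ − sin φ₁ cos φ₂ cos Δλ )
  = atan2(-0.4396, +0.1446) = 288.21°

288.2°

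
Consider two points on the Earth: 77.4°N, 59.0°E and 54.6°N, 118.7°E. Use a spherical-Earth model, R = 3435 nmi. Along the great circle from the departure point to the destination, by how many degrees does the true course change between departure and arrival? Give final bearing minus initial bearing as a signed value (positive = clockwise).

At departure: θ₁ = atan2(sin Δλ cos φ₂, cos φ₁ sin φ₂ − sin φ₁ cos φ₂ cos Δλ) = 102.12°
At arrival: θ₂ = atan2(sin Δλ cos φ₁, −cos φ₂ sin φ₁ + sin φ₂ cos φ₁ cos Δλ) = 158.40°
Δθ = θ₂ − θ₁ = +56.3°

+56.3°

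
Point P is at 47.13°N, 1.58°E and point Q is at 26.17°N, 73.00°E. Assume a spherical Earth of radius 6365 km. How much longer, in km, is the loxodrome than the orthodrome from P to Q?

Great circle: cos σ = sin φ₁ sin φ₂ + cos φ₁ cos φ₂ cos Δλ,  σ = 1.0265 rad → d_gc = 6533.9 km
Rhumb line: Δψ = -0.4614, q = Δφ/Δψ = 0.7928, d_rh = R√(Δφ²+q²Δλ²) = 6707.0 km
Excess = 6707.0 − 6533.9 = 173.1 ≈ 173 km

173 km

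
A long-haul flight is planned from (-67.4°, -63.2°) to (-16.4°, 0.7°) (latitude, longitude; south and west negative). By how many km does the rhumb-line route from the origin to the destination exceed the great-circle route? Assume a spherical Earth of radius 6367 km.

198 km

Great circle: cos σ = sin φ₁ sin φ₂ + cos φ₁ cos φ₂ cos Δλ,  σ = 1.1342 rad → d_gc = 7221.5 km
Rhumb line: Δψ = +1.3201, q = Δφ/Δψ = 0.6743, d_rh = R√(Δφ²+q²Δλ²) = 7419.1 km
Excess = 7419.1 − 7221.5 = 197.6 ≈ 198 km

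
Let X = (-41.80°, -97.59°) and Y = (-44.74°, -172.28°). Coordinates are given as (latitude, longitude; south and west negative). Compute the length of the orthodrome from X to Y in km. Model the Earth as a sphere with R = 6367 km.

5832 km

cos σ = sin φ₁ sin φ₂ + cos φ₁ cos φ₂ cos Δλ
      = sin(-41.80°)sin(-44.74°) + cos(-41.80°)cos(-44.74°)cos(-74.69°) = 0.6090
σ = 52.484° → d = Rσ = 6367·0.91602 = 5832 km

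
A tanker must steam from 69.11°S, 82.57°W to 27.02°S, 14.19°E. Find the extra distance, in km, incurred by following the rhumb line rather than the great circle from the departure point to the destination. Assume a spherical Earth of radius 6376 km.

601 km

Great circle: cos σ = sin φ₁ sin φ₂ + cos φ₁ cos φ₂ cos Δλ,  σ = 1.1734 rad → d_gc = 7481.4 km
Rhumb line: Δψ = +1.2008, q = Δφ/Δψ = 0.6118, d_rh = R√(Δφ²+q²Δλ²) = 8082.6 km
Excess = 8082.6 − 7481.4 = 601.2 ≈ 601 km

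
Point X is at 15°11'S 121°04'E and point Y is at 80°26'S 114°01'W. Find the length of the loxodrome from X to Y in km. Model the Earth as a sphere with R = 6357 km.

Rhumb course C = atan2(Δλ, Δψ) with Δψ = ln[tan(π/4+φ₂/2)/tan(π/4+φ₁/2)] = -2.2126, Δλ = +2.1802 → C = 135.42°
d = R·|Δφ| / |cos C| = 6357·1.13883 / 0.71230 = 10164 km

10164 km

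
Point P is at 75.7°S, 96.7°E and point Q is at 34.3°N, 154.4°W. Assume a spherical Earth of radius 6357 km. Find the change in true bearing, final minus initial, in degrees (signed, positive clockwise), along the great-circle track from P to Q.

-81.5°

At departure: θ₁ = atan2(sin Δλ cos φ₂, cos φ₁ sin φ₂ − sin φ₁ cos φ₂ cos Δλ) = 98.74°
At arrival: θ₂ = atan2(sin Δλ cos φ₁, −cos φ₂ sin φ₁ + sin φ₂ cos φ₁ cos Δλ) = 17.19°
Δθ = θ₂ − θ₁ = -81.5°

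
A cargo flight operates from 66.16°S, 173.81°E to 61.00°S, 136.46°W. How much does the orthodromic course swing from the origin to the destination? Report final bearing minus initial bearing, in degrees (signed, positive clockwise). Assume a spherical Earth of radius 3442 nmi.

At departure: θ₁ = atan2(sin Δλ cos φ₂, cos φ₁ sin φ₂ − sin φ₁ cos φ₂ cos Δλ) = 100.25°
At arrival: θ₂ = atan2(sin Δλ cos φ₁, −cos φ₂ sin φ₁ + sin φ₂ cos φ₁ cos Δλ) = 55.12°
Δθ = θ₂ − θ₁ = -45.1°

-45.1°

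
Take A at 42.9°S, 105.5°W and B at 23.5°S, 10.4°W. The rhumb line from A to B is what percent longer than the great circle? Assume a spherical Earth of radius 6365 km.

Great circle: σ = 1.3575 rad → d_gc = Rσ = 8640.3 km
Rhumb: Δφ = +0.3386, Δλ = +1.6598, Δψ = +0.4083, q = Δφ/Δψ = 0.8293 → d_rh = R√(Δφ²+q²Δλ²) = 9022.3 km
Excess = (9022.3 − 8640.3) / 8640.3 = 382.0 / 8640.3 = 4.42% ≈ 4.4%

4.4%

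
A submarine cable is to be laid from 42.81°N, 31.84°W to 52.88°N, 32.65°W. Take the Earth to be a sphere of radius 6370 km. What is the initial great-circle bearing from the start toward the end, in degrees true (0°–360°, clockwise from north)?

357.2°

θ = atan2( sin Δλ·cos φ₂ ,  cos φ₁ sin φ₂ − sin φ₁ cos φ₂ cos Δλ )
  = atan2(-0.0085, +0.1749) = 357.21°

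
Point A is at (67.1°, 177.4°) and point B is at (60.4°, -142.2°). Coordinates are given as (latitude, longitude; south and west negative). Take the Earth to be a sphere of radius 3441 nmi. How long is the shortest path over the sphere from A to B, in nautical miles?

1122 nmi

Haversine: a = sin²(Δφ/2)+cos φ₁ cos φ₂ sin²(Δλ/2) = 0.02633;  σ = 2·atan2(√a,√(1−a))
σ = 18.677° → d = Rσ = 3441·0.32598 = 1122 nmi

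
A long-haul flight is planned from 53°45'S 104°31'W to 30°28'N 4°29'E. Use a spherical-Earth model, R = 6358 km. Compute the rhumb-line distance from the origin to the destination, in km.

14140 km

Rhumb course C = atan2(Δλ, Δψ) with Δψ = ln[tan(π/4+φ₂/2)/tan(π/4+φ₁/2)] = +1.6755, Δλ = +1.9024 → C = 48.63°
d = R·|Δφ| / |cos C| = 6358·1.46986 / 0.66094 = 14140 km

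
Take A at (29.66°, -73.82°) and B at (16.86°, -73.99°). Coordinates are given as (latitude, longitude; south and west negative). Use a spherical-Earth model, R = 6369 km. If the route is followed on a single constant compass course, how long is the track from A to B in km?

1423 km

Δψ = ln[tan(π/4+φ₂/2)/tan(π/4+φ₁/2)] = -0.2439;  Δφ = -0.2234 rad,  Δλ = -0.0030 rad
q = Δφ/Δψ = 0.9161
d = R·√(Δφ² + q²Δλ²) = 6369·0.22342 = 1423 km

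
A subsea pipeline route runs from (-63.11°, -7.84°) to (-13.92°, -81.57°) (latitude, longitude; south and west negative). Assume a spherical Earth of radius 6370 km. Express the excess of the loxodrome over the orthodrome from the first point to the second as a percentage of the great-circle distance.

3.3%

Great circle: σ = 1.2265 rad → d_gc = Rσ = 7812.7 km
Rhumb: Δφ = +0.8585, Δλ = -1.2868, Δψ = +1.1856, q = Δφ/Δψ = 0.7241 → d_rh = R√(Δφ²+q²Δλ²) = 8070.8 km
Excess = (8070.8 − 7812.7) / 7812.7 = 258.1 / 7812.7 = 3.30% ≈ 3.3%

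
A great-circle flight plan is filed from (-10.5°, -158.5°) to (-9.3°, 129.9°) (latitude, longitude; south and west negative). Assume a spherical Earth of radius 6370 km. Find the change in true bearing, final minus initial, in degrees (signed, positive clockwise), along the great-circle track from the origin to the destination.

+14.1°

Initial bearing θ₁ = atan2(sin Δλ cos φ₂, cos φ₁ sin φ₂ − sin φ₁ cos φ₂ cos Δλ) = 263.78°
Final bearing θ₂ = (initial bearing from the destination back to the start) + 180° = 277.91°
Δθ = θ₂ − θ₁ = +14.1°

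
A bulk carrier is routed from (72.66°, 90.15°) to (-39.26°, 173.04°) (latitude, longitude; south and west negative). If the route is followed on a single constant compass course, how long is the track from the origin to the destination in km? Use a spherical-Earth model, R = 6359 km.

14181 km

Rhumb course C = atan2(Δλ, Δψ) with Δψ = ln[tan(π/4+φ₂/2)/tan(π/4+φ₁/2)] = -2.6268, Δλ = +1.4467 → C = 151.16°
d = R·|Δφ| / |cos C| = 6359·1.95337 / 0.87594 = 14181 km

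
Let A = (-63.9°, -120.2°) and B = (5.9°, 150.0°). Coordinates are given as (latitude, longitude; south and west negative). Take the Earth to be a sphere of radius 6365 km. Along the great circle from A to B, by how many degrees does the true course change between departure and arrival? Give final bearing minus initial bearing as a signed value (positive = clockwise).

+61.0°

At departure: θ₁ = atan2(sin Δλ cos φ₂, cos φ₁ sin φ₂ − sin φ₁ cos φ₂ cos Δλ) = 272.78°
At arrival: θ₂ = atan2(sin Δλ cos φ₁, −cos φ₂ sin φ₁ + sin φ₂ cos φ₁ cos Δλ) = 333.78°
Δθ = θ₂ − θ₁ = +61.0°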